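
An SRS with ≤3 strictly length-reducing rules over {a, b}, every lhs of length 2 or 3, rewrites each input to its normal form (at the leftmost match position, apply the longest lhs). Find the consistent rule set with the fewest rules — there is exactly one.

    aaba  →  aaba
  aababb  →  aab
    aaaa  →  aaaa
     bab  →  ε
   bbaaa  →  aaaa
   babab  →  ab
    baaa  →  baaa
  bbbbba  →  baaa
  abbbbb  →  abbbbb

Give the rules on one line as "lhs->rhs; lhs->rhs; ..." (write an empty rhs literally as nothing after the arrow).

  | aaba
  | aababb => aab
  | aaaa
  | bab => ε

bab->; bba->aa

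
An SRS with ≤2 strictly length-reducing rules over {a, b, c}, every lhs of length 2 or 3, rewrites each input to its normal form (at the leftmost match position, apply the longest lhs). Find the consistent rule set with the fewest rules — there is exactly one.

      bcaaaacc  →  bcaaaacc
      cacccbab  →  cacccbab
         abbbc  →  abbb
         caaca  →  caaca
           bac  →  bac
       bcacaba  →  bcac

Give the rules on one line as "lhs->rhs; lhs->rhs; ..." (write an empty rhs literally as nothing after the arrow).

aba->; bbc->bb

  | bcaaaacc
  | cacccbab
  | abbbc => abbb
  | caaca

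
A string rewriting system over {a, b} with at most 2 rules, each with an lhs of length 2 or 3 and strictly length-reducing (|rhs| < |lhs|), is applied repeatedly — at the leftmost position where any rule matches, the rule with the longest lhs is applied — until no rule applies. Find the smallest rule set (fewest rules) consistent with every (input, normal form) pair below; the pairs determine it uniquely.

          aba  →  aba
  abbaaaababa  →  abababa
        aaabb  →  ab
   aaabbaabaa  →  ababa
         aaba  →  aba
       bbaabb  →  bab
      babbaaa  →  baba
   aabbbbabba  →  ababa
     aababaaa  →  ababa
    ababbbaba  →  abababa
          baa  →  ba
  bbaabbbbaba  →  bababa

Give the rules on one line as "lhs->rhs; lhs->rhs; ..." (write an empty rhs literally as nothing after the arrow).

  | aba
  | abbaaaababa => abaaaababa => abaaababa => abaababa => abababa
  | aaabb => aabb => abb => ab
  | aaabbaabaa => aabbaabaa => abbaabaa => abaabaa => ababaa => ababa

aa->a; bb->b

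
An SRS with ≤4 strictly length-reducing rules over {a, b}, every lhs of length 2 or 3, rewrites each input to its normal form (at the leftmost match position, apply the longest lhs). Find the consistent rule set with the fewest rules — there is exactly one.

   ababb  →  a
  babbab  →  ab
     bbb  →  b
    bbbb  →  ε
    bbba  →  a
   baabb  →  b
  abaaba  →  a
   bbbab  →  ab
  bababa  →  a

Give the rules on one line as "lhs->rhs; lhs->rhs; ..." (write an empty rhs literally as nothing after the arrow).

aa->a; ba->a; baa->b; bb->

  | ababb => aabb => abb => a
  | babbab => abbab => aab => ab
  | bbb => b
  | bbbb => bb => ε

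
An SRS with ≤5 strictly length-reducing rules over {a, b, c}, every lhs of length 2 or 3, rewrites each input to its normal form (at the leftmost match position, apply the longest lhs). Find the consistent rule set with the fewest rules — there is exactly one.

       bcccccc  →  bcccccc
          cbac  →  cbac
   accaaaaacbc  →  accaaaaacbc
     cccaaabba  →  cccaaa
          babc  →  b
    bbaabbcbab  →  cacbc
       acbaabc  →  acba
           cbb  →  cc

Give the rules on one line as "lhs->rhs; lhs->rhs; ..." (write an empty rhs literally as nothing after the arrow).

ab->c; abb->; abc->; bb->c

  | bcccccc
  | cbac
  | accaaaaacbc
  | cccaaabba => cccaaa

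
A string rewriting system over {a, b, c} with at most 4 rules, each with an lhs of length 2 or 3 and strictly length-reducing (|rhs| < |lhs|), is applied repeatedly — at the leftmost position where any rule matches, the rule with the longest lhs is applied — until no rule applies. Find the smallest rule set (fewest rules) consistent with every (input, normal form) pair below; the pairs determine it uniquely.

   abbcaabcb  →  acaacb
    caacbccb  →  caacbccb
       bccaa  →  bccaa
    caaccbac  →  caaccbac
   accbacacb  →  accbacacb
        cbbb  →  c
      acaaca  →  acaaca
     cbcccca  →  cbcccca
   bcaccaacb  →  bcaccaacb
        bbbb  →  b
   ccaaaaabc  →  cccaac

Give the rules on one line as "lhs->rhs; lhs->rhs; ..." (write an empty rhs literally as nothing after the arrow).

aaa->c; ab->a; bbb->

  | abbcaabcb => abcaabcb => acaabcb => acaacb
  | caacbccb
  | bccaa
  | caaccbac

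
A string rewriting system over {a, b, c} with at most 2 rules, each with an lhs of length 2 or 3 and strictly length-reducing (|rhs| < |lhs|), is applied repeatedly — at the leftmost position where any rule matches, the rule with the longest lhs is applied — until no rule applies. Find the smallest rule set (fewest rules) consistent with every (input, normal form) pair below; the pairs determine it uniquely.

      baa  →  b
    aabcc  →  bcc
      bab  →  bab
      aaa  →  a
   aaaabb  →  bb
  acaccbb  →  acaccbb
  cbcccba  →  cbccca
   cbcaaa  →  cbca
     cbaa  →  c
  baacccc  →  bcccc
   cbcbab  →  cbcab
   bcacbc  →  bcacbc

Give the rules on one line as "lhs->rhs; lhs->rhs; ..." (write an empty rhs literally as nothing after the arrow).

  | baa => b
  | aabcc => bcc
  | bab
  | aaa => a

aa->; cba->ca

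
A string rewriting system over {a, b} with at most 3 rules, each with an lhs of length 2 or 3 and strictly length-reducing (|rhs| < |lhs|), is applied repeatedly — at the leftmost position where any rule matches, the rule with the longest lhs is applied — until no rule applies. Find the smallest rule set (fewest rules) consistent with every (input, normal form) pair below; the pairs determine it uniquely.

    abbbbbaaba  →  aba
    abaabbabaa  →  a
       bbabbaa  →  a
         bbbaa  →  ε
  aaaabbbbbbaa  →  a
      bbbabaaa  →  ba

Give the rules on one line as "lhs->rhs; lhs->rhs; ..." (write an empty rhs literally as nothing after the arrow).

aa->b; bb->; bba->

  | abbbbbaaba => abbbaaba => abaaba => abbba => aba
  | abaabbabaa => abbbbabaa => abbabaa => abaa => abb => a
  | bbabbaa => bbaa => a
  | bbbaa => baa => bb => ε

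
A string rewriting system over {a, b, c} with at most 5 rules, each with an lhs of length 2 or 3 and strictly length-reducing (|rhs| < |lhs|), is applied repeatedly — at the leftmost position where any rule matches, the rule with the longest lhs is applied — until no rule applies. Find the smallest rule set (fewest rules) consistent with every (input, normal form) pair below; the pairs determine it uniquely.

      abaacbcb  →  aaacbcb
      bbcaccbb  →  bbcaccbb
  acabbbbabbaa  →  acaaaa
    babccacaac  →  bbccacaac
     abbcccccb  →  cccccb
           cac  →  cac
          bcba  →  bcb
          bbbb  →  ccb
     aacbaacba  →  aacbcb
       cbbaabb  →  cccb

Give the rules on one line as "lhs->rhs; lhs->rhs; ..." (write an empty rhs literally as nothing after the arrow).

ab->a; abc->c; ba->b; bbb->cc

  | abaacbcb => aaacbcb
  | bbcaccbb
  | acabbbbabbaa => acabbbabbaa => acabbabbaa => acababbaa => acaabbaa => acaabaa => acaaaa
  | babccacaac => bbccacaac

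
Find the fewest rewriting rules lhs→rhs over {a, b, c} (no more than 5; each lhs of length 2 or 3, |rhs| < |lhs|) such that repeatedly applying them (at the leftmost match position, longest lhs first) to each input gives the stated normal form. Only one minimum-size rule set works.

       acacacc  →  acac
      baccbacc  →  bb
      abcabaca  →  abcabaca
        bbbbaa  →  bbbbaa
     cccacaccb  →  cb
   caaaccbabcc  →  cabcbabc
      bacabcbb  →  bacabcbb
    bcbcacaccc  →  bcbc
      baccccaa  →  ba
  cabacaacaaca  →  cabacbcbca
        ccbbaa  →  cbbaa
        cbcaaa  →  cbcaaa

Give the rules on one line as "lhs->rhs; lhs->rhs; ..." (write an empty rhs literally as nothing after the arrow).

aac->bc; acc->; cc->c; cca->

  | acacacc => acac
  | baccbacc => bbacc => bb
  | abcabaca
  | bbbbaa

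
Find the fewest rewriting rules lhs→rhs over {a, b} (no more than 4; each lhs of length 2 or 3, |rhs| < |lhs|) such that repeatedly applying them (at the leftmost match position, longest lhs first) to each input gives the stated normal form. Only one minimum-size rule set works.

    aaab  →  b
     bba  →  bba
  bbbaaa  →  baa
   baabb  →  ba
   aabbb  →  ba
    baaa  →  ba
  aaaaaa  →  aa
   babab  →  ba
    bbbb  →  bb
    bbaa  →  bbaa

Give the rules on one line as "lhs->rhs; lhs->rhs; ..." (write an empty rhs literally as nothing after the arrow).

  | aaab => ab => b
  | bba
  | bbbaaa => baaaa => baa
  | baabb => babb => bbb => ba

aaa->a; ab->b; bbb->ba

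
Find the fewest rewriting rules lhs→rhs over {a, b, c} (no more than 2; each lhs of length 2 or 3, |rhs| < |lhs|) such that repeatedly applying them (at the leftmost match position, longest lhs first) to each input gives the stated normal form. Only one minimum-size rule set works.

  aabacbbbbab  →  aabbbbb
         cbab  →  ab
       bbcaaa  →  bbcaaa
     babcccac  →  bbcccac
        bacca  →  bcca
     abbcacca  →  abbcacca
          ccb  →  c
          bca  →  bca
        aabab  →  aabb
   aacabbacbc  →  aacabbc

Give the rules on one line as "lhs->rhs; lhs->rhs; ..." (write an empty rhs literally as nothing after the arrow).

  | aabacbbbbab => aabcbbbbab => aabbbbab => aabbbbb
  | cbab => ab
  | bbcaaa
  | babcccac => bbcccac

ba->b; cb->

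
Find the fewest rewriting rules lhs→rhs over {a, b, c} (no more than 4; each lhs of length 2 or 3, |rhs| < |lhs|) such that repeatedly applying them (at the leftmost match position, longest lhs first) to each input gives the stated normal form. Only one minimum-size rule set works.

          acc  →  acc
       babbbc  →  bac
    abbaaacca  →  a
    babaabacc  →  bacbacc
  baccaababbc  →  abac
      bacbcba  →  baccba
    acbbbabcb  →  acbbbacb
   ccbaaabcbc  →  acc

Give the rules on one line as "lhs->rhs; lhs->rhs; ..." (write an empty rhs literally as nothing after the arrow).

aa->c; bc->c; ca->a

  | acc
  | babbbc => babbc => babc => bac
  | abbaaacca => abbcacca => abcacca => acacca => aacca => ccca => cca => ca => a
  | babaabacc => babcbacc => bacbacc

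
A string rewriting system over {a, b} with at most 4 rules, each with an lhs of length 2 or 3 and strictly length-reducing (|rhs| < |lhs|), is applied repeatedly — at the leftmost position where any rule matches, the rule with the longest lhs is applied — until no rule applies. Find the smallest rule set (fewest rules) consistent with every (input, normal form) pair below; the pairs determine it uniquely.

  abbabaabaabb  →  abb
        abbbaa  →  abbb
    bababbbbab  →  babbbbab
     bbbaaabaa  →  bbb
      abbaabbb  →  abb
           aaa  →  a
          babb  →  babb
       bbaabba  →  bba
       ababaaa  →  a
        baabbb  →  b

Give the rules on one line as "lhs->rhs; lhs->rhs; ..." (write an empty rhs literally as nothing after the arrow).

  | abbabaabaabb => abbaabaabb => abbaaaabb => abbaabb => abbaab => abbaa => abb
  | abbbaa => abbb
  | bababbbbab => babbbbab
  | bbbaaabaa => bbbabaa => bbbaa => bbb

aa->; aab->aa; aba->a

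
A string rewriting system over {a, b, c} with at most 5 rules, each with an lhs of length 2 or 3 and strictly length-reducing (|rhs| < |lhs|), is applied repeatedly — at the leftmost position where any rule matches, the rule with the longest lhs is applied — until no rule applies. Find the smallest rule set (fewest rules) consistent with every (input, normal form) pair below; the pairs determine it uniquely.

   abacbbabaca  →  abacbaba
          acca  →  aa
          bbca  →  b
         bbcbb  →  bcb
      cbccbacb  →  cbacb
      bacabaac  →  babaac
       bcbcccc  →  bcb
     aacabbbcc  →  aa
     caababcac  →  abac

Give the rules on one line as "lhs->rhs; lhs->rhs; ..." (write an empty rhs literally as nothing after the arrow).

abc->ac; bb->b; ca->; cc->

  | abacbbabaca => abacbabaca => abacbaba
  | acca => aa
  | bbca => bca => b
  | bbcbb => bcbb => bcb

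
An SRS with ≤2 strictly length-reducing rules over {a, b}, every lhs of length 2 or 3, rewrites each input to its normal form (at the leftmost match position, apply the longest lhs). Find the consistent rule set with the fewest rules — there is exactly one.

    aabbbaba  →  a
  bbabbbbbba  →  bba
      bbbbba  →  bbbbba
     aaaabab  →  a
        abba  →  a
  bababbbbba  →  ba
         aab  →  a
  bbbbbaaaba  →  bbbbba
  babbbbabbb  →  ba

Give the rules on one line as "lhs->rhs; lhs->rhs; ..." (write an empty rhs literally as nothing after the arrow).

  | aabbbaba => abbbaba => abbaba => ababa => aaba => aba => aa => a
  | bbabbbbbba => bbabbbbba => bbabbbba => bbabbba => bbabba => bbaba => bbaa => bba
  | bbbbba
  | aaaabab => aaabab => aabab => abab => aab => ab => a

aa->a; ab->a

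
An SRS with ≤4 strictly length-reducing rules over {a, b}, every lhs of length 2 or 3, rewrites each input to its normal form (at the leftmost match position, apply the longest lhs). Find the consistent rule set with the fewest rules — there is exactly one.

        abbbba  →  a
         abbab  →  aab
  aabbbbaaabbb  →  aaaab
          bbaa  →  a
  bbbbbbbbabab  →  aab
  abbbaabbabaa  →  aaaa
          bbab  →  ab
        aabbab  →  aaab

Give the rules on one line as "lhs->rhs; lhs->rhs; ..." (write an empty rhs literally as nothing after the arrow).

  | abbbba => abbba => abba => aba => a
  | abbab => abab => aab
  | aabbbbaaabbb => aabbbaaabbb => aabbaaabbb => aabaaabbb => aaaabbb => aaaabb => aaaab
  | bbaa => baa => a

ba->; bab->ab; bb->b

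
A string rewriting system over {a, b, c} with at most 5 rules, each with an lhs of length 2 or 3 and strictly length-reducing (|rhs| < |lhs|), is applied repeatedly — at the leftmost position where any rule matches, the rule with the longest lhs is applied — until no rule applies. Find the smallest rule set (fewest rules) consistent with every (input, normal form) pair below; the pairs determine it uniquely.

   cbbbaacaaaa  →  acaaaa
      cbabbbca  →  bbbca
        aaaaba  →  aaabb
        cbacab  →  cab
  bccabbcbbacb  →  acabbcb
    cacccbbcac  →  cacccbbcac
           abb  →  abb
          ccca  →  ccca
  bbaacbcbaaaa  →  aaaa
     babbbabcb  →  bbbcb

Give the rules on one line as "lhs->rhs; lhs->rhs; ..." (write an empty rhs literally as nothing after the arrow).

aba->bb; ba->a; bcc->ac; cba->

  | cbbbaacaaaa => cbbaacaaaa => cbaacaaaa => acaaaa
  | cbabbbca => bbbca
  | aaaaba => aaabb
  | cbacab => cab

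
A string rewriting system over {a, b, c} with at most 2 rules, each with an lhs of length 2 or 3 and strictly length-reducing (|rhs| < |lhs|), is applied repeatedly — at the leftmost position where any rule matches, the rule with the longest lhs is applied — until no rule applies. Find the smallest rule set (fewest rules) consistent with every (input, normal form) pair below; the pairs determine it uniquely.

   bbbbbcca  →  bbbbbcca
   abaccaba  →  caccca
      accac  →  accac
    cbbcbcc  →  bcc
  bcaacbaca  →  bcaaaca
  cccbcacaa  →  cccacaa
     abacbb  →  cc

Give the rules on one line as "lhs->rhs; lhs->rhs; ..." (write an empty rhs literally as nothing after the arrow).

ab->c; cb->

  | bbbbbcca
  | abaccaba => caccaba => caccca
  | accac
  | cbbcbcc => bcbcc => bcc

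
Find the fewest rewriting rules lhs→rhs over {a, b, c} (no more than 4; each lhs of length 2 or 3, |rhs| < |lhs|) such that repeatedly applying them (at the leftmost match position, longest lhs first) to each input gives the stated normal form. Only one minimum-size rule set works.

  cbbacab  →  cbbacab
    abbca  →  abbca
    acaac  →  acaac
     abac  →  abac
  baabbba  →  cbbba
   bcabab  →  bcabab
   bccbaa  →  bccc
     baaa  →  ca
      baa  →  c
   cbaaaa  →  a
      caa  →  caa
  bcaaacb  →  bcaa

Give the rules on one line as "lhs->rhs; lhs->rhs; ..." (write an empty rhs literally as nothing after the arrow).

acb->; baa->c; cca->

  | cbbacab
  | abbca
  | acaac
  | abac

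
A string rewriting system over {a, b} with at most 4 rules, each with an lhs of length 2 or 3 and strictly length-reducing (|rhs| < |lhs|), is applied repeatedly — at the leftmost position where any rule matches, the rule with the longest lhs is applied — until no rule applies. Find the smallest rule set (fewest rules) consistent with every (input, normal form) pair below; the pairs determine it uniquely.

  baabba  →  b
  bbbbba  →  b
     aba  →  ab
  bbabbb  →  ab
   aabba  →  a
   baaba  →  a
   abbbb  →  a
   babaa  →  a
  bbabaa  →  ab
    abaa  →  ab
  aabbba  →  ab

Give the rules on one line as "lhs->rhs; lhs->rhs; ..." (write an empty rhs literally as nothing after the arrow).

  | baabba => babba => bbba => ba => b
  | bbbbba => bbba => ba => b
  | aba => ab
  | bbabbb => abbb => ab

aa->a; ba->b; bb->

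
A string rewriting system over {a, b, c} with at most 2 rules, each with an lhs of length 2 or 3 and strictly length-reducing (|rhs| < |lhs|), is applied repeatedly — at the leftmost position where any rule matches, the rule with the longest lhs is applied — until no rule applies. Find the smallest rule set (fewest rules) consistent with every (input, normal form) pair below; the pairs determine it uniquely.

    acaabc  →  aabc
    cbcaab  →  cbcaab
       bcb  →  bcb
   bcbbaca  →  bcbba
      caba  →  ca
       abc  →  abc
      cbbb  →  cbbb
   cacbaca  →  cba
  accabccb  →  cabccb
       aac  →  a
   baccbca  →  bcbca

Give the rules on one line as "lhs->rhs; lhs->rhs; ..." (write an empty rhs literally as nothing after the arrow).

aba->a; ac->

  | acaabc => aabc
  | cbcaab
  | bcb
  | bcbbaca => bcbba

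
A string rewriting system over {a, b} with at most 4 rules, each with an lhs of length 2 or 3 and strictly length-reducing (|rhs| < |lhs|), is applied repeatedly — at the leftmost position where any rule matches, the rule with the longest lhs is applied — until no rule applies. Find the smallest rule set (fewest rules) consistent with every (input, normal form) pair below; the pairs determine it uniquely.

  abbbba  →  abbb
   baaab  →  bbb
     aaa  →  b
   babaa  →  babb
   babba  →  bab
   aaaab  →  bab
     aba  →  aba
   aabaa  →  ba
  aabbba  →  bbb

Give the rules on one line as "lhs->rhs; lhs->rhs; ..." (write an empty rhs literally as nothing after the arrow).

  | abbbba => abbb
  | baaab => bbb
  | aaa => b
  | babaa => babb

aa->b; aaa->b; bba->b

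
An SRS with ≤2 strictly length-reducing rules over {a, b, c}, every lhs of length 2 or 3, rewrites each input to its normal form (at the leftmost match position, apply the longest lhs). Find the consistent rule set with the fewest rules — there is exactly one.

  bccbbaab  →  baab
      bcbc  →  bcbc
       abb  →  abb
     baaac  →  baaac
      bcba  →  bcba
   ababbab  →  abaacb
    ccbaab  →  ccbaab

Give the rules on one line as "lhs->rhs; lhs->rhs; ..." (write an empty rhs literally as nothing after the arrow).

bba->ac; ca->a

  | bccbbaab => bccacab => bcacab => bacab => baab
  | bcbc
  | abb
  | baaac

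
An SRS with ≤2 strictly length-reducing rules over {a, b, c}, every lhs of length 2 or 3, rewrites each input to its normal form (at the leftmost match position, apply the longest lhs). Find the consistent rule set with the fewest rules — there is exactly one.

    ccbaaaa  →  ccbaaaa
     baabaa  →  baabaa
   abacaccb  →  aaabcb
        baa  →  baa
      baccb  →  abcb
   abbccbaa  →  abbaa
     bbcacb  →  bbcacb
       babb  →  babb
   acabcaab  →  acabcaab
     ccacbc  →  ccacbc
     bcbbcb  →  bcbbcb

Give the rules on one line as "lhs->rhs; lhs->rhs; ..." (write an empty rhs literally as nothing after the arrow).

bac->ab; bcc->

  | ccbaaaa
  | baabaa
  | abacaccb => aabaccb => aaabcb
  | baa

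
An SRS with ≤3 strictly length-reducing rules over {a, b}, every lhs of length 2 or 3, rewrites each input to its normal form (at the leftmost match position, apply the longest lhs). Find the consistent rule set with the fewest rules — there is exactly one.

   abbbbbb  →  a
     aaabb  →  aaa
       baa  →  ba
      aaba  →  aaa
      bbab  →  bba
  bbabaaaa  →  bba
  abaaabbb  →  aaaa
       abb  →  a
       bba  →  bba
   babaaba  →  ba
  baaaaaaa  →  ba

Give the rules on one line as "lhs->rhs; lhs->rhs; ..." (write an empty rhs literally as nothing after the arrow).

ab->a; baa->ba

  | abbbbbb => abbbbb => abbbb => abbb => abb => ab => a
  | aaabb => aaab => aaa
  | baa => ba
  | aaba => aaa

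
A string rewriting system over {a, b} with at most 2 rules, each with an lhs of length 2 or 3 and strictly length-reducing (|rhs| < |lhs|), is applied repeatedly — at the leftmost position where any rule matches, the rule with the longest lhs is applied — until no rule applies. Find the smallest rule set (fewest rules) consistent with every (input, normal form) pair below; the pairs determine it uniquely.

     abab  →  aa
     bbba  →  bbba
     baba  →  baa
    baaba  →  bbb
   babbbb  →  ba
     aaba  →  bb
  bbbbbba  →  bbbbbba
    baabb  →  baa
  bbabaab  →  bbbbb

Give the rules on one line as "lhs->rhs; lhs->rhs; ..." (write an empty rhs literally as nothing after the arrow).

aaa->bb; ab->a

  | abab => aab => aa
  | bbba
  | baba => baa
  | baaba => baaa => bbb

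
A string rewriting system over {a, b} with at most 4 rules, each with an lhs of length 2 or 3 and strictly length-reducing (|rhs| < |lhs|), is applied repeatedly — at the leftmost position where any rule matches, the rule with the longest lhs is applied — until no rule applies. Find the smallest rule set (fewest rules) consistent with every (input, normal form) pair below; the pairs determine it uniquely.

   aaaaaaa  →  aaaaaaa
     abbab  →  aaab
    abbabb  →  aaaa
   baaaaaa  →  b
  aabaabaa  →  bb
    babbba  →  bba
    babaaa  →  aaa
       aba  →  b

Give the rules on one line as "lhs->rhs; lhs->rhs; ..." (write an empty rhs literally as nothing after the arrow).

aba->b; abb->aa; baa->b; bab->

  | aaaaaaa
  | abbab => aaab
  | abbabb => aaabb => aaaa
  | baaaaaa => baaaa => baa => b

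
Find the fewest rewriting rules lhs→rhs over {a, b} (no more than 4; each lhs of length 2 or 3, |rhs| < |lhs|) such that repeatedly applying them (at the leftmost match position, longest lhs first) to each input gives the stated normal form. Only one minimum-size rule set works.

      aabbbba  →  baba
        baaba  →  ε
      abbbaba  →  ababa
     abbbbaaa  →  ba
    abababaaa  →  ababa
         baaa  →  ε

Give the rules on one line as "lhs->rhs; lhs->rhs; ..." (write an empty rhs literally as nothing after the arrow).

  | aabbbba => babbba => baba
  | baaba => bbaa => aa => ε
  | abbbaba => ababa
  | abbbbaaa => abbaaa => aaaa => ba

aa->; aaa->b; aab->ba; bb->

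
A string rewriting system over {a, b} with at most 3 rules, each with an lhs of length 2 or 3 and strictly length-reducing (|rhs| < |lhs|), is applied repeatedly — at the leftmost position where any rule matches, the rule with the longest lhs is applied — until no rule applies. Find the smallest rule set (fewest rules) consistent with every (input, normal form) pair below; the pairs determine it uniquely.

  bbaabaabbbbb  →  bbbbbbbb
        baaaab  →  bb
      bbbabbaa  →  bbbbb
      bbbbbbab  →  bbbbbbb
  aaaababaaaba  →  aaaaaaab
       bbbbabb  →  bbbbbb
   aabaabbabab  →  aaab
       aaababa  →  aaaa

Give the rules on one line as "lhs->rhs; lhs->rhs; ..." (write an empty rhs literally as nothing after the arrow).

abb->a; ba->b

  | bbaabaabbbbb => bbabaabbbbb => bbbaabbbbb => bbbabbbbb => bbbbbbbb
  | baaaab => baaab => baab => bab => bb
  | bbbabbaa => bbbbbaa => bbbbba => bbbbb
  | bbbbbbab => bbbbbbb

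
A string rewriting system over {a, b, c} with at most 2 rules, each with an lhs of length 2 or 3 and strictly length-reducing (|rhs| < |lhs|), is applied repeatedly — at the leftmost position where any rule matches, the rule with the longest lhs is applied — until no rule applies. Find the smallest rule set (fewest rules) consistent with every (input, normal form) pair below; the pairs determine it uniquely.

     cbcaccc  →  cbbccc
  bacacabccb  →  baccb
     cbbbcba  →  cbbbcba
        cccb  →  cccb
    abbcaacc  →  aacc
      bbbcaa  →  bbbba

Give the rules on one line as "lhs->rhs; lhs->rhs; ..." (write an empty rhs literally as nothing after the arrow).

ab->a; ca->b

  | cbcaccc => cbbccc
  | bacacabccb => babcabccb => bacabccb => babbccb => babccb => baccb
  | cbbbcba
  | cccb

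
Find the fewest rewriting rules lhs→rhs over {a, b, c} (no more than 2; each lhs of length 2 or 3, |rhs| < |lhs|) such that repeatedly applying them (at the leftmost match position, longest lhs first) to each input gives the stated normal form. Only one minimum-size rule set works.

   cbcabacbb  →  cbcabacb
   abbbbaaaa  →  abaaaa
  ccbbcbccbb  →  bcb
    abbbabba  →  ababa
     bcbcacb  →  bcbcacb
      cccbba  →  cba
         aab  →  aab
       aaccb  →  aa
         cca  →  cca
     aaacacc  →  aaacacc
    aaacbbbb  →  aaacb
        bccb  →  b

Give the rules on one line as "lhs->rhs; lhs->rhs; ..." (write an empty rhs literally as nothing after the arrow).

bb->b; ccb->

  | cbcabacbb => cbcabacb
  | abbbbaaaa => abbbaaaa => abbaaaa => abaaaa
  | ccbbcbccbb => bcbccbb => bcbb => bcb
  | abbbabba => abbabba => ababba => ababa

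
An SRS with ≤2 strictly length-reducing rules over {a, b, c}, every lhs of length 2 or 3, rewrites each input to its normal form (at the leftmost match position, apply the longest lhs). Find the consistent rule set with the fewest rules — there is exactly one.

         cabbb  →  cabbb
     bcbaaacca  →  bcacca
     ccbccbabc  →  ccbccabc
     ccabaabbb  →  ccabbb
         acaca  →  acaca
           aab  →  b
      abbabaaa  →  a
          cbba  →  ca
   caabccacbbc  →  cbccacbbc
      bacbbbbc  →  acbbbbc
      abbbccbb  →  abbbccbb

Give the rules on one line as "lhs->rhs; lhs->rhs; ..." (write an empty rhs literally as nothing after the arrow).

aa->; ba->a

  | cabbb
  | bcbaaacca => bcaaacca => bcacca
  | ccbccbabc => ccbccabc
  | ccabaabbb => ccaaabbb => ccabbb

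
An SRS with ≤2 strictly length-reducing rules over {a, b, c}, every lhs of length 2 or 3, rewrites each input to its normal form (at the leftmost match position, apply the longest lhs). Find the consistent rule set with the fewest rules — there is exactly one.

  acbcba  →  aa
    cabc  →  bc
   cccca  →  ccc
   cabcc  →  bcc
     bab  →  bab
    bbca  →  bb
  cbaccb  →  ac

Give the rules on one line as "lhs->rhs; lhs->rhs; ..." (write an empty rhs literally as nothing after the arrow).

  | acbcba => acba => aa
  | cabc => bc
  | cccca => ccc
  | cabcc => bcc

ca->; cb->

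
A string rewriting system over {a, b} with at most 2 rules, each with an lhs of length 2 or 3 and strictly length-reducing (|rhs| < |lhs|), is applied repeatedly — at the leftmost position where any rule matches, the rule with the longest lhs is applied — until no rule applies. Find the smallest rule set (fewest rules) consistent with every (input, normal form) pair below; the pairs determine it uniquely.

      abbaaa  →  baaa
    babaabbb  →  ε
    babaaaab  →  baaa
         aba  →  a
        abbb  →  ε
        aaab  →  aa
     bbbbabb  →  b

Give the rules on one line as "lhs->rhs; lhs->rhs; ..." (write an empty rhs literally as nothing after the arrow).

ab->; bb->

  | abbaaa => baaa
  | babaabbb => baabbb => babb => bb => ε
  | babaaaab => baaaab => baaa
  | aba => a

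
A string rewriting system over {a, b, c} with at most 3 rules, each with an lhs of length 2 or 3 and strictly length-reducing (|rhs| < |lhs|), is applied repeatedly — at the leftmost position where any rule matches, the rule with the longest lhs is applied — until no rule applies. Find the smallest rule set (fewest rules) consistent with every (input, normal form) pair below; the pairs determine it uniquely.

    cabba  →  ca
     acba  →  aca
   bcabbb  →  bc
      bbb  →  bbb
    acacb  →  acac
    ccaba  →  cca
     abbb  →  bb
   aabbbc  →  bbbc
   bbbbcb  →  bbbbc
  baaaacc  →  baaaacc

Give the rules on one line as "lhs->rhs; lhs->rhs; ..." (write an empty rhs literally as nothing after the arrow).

aab->b; ab->; cb->c

  | cabba => cba => ca
  | acba => aca
  | bcabbb => bcbb => bcb => bc
  | bbb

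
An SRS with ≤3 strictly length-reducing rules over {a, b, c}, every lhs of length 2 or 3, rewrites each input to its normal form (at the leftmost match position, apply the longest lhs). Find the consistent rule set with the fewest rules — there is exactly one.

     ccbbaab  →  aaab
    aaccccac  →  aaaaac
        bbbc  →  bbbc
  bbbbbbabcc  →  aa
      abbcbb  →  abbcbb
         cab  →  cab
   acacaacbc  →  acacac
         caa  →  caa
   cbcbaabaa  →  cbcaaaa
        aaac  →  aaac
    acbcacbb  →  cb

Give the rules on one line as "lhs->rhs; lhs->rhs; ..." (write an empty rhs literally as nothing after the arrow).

  | ccbbaab => abbaab => abaab => aaab
  | aaccccac => aaaccac => aaaaac
  | bbbc
  | bbbbbbabcc => bbbbbabcc => bbbbabcc => bbbabcc => bbabcc => babcc => abcc => aba => aa

acb->; ba->a; cc->a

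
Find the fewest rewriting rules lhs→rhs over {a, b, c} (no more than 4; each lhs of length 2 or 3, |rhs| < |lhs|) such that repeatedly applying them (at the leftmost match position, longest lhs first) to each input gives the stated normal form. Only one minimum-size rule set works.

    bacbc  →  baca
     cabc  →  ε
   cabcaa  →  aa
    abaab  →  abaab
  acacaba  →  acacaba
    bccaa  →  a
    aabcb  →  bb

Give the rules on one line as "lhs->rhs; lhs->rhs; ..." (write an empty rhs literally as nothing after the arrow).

aaa->b; bc->a; caa->

  | bacbc => baca
  | cabc => caa => ε
  | cabcaa => caaaa => aa
  | abaab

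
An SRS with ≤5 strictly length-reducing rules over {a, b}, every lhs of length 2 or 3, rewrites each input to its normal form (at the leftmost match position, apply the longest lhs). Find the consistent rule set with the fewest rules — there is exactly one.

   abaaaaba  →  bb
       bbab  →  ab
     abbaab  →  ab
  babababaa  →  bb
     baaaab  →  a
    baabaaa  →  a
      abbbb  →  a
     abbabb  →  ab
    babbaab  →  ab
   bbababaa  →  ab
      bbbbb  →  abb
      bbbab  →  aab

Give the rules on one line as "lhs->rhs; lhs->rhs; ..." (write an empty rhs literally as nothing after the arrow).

aaa->ab; aba->bb; ba->a; bbb->ba

  | abaaaaba => bbaaaba => baaaba => aaaba => abba => aba => bb
  | bbab => bab => ab
  | abbaab => abaab => bbab => bab => ab
  | babababaa => abababaa => bbbabaa => baabaa => aabaa => abba => aba => bb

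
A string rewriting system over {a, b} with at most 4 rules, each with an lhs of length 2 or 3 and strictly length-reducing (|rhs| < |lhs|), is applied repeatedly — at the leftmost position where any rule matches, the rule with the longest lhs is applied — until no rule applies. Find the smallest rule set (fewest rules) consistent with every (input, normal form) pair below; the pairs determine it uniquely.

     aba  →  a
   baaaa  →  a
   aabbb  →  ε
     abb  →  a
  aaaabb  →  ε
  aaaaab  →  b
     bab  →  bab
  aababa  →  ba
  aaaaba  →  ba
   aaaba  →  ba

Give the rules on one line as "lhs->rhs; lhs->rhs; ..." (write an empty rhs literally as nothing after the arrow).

  | aba => a
  | baaaa => bbaa => a
  | aabbb => bbbb => bb => ε
  | abb => a

aa->b; aba->a; bb->; bba->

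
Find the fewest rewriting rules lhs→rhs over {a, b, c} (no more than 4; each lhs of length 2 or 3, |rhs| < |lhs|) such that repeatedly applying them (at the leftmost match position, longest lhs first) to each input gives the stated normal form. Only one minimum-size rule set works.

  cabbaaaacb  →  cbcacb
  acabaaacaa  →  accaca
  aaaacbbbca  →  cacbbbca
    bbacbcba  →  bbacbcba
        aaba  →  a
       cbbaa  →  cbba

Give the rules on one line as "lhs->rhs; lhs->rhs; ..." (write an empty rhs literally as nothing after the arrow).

  | cabbaaaacb => cbaaaacb => cbcaacb => cbcacb
  | acabaaacaa => acaaacaa => accacaa => accaca
  | aaaacbbbca => caacbbbca => cacbbbca
  | bbacbcba

aa->a; aaa->ca; ab->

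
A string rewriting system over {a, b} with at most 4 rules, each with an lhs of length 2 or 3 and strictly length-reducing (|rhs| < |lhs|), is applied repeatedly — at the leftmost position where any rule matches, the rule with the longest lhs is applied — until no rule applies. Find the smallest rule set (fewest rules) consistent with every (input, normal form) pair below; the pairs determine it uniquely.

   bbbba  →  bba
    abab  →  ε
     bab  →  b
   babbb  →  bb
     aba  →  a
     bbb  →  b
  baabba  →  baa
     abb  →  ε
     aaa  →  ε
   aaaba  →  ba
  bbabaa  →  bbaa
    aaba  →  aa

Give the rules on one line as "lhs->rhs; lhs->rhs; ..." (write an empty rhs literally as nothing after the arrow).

aaa->; ab->; abb->; bbb->b

  | bbbba => bba
  | abab => ab => ε
  | bab => b
  | babbb => bb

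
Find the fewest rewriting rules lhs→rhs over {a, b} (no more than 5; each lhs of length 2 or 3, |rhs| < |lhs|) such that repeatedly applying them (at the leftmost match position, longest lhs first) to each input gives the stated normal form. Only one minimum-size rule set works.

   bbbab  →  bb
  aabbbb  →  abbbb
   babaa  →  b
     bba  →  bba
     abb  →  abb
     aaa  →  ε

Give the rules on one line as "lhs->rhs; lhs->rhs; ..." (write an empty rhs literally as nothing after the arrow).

  | bbbab => bb
  | aabbbb => abbbb
  | babaa => aa => b
  | bba

aa->b; aaa->; aab->ab; bab->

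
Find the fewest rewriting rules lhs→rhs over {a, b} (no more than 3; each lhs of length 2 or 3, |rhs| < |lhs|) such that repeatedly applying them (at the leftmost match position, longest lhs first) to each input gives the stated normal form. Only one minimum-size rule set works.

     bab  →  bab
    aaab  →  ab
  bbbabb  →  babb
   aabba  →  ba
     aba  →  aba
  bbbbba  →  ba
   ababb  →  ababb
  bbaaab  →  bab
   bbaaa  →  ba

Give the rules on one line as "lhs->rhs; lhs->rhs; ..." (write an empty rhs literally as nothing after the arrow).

  | bab
  | aaab => ab
  | bbbabb => bbabb => babb
  | aabba => bba => ba

aa->; bba->ba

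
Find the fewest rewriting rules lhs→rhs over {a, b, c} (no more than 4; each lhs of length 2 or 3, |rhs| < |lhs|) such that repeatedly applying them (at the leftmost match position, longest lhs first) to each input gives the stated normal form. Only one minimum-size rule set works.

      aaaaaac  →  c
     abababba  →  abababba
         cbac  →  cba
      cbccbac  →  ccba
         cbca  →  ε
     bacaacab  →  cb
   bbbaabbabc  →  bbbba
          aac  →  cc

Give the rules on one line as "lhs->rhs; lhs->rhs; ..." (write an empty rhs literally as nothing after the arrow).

  | aaaaaac => caaaac => aaac => cac => c
  | abababba
  | cbac => cba
  | cbccbac => ccbac => ccba

aa->c; ac->a; bc->; ca->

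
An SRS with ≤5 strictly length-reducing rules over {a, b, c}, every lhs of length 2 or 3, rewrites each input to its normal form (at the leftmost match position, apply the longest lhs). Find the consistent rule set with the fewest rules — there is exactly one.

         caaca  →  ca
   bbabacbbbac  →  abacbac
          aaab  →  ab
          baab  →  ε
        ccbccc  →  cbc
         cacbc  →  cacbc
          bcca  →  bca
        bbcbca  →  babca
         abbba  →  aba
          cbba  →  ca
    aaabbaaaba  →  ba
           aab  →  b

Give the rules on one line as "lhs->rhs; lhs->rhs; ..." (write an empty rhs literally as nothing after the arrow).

aa->; bb->; bbc->ba; cc->c

  | caaca => cca => ca
  | bbabacbbbac => abacbbbac => abacbac
  | aaab => ab
  | baab => bb => ε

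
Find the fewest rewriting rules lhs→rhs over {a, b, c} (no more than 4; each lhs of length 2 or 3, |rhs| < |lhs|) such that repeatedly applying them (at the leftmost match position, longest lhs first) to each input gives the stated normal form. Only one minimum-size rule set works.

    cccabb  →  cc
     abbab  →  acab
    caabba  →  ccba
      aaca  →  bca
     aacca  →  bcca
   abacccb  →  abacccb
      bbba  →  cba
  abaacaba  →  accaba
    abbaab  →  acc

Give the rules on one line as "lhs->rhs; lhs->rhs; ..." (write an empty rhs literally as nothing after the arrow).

aa->b; bb->c; cac->

  | cccabb => cccac => cc
  | abbab => acab
  | caabba => cbbba => ccba
  | aaca => bca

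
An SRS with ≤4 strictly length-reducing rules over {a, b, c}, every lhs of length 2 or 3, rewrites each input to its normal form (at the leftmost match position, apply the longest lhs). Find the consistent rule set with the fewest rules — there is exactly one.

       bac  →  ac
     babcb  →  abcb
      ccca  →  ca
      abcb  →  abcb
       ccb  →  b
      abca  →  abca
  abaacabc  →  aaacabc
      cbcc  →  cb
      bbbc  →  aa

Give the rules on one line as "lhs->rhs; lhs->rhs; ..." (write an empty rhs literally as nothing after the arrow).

ba->a; bbc->aa; cc->

  | bac => ac
  | babcb => abcb
  | ccca => ca
  | abcb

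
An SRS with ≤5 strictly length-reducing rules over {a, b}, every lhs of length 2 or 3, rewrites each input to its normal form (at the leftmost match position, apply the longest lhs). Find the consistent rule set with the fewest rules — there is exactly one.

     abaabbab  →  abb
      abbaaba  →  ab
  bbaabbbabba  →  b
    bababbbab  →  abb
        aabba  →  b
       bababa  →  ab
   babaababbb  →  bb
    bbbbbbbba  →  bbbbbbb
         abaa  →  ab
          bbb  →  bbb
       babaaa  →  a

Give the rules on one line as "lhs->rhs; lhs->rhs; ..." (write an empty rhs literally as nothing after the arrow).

aa->; aba->ab; ba->; bab->

  | abaabbab => ababbab => abbbab => abb
  | abbaaba => ababa => abba => ab
  | bbaabbbabba => babbbabba => bbabba => bba => b
  | bababbbab => abbbab => abb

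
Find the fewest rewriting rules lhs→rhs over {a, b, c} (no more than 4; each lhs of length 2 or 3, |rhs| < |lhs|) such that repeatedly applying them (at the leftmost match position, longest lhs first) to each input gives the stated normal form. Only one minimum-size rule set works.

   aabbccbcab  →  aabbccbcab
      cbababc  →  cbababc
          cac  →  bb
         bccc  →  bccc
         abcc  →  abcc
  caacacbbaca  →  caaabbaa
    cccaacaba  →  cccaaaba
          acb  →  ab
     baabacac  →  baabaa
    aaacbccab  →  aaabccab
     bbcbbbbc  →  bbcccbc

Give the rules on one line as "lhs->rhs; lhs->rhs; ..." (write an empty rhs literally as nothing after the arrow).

  | aabbccbcab
  | cbababc
  | cac => bb
  | bccc

ac->a; bbb->cc; cac->bb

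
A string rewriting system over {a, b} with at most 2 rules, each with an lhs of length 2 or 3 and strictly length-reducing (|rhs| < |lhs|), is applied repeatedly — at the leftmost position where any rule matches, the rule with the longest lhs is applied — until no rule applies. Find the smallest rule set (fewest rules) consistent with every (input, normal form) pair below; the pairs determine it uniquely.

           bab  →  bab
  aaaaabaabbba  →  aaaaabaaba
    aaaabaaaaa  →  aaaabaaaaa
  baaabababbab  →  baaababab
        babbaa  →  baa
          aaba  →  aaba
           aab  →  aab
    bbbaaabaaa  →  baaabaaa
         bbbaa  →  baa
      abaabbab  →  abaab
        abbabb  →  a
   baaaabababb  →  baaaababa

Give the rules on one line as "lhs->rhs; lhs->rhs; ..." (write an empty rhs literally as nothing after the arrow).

  | bab
  | aaaaabaabbba => aaaaabaaba
  | aaaabaaaaa
  | baaabababbab => baaababab

bb->; bba->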